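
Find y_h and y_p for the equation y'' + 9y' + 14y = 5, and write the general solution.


Characteristic roots of r² + 9r + 14 = 0 are -2, -7.
y_h = C₁e^(-2x) + C₂e^(-7x).
Constant forcing; try y_p = A. Then 14A = 5 ⇒ A = 5/14.
General solution: y = C₁e^(-2x) + C₂e^(-7x) + 5/14.


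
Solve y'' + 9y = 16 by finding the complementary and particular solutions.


Homogeneous part: r² + 9 = 0 ⇒ r = ±3i, so y_h = C₁cos(3x) + C₂sin(3x).
Try constant y_p = A; plug in: 9A = 16 ⇒ A = 16/9.
General solution: y = C₁cos(3x) + C₂sin(3x) + 16/9.


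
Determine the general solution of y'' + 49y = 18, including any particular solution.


Homogeneous part: r² + 49 = 0 ⇒ r = ±7i, so y_h = C₁cos(7x) + C₂sin(7x).
Try constant y_p = A; plug in: 49A = 18 ⇒ A = 18/49.
General solution: y = C₁cos(7x) + C₂sin(7x) + 18/49.


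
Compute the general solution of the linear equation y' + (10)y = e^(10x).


P(x) = 10 ⇒ μ = e^(10x).
(μ y)' = e^(20x) ⇒ μ y = (1/20)e^(20x) + C.
Divide by μ: y = (1/20)e^(10x) + Ce^(-10x).


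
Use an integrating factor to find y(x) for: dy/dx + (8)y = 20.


P(x) = 8, Q(x) = 20; integrating factor μ = e^(8x).
(μ y)' = 20e^(8x) ⇒ μ y = (5/2)e^(8x) + C.
Divide by μ: y = 5/2 + Ce^(-8x).


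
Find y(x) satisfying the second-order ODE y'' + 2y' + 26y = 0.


Characteristic equation: r² + 2r + 26 = 0.
Discriminant is negative; roots r = -1 ± 5i (complex conjugate pair).
General solution uses e^(α x)(C₁ cos(β x) + C₂ sin(β x)): y = e^(-x)(C₁cos(5x) + C₂sin(5x)).


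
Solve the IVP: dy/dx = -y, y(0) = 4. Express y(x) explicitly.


General solution of y' = -y is y = Ce^(-x).
Apply y(0) = 4: C = 4.
Particular solution: y = 4e^(-x).


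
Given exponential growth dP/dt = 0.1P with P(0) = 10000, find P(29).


The ODE dP/dt = 0.1P has solution P(t) = P(0)e^(0.1t).
Substitute P(0) = 10000 and t = 29: P(29) = 10000 e^(2.90) ≈ 181741.


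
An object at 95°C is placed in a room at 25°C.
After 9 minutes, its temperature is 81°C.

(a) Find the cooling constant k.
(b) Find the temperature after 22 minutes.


Newton's law: T(t) = T_a + (T₀ - T_a)e^(-kt).
(a) Use T(9) = 81: (81 - 25)/(95 - 25) = e^(-k·9), so k = -ln(0.800)/9 ≈ 0.0248.
(b) Apply k to t = 22: T(22) = 25 + (70)e^(-0.545) ≈ 65.6°C.


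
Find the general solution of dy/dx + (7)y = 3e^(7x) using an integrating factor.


P(x) = 7 ⇒ μ = e^(7x).
(μ y)' = 3e^(14x) ⇒ μ y = (3/14)e^(14x) + C.
Divide by μ: y = (3/14)e^(7x) + Ce^(-7x).


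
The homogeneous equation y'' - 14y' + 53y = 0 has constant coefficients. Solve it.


Characteristic equation: r² - 14r + 53 = 0.
Discriminant is negative; roots r = 7 ± 2i (complex conjugate pair).
General solution uses e^(α x)(C₁ cos(β x) + C₂ sin(β x)): y = e^(7x)(C₁cos(2x) + C₂sin(2x)).


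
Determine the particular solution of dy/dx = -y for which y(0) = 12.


General solution of y' = -y is y = Ce^(-x).
Apply y(0) = 12: C = 12.
Particular solution: y = 12e^(-x).


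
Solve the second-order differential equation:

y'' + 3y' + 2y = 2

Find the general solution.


Characteristic roots of r² + 3r + 2 = 0 are -2, -1.
y_h = C₁e^(-2x) + C₂e^(-x).
Constant forcing; try y_p = A. Then 2A = 2 ⇒ A = 1.
General solution: y = C₁e^(-2x) + C₂e^(-x) + 1.


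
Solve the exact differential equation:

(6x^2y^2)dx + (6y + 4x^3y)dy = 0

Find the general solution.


Check exactness: ∂M/∂y = 12x^2y and ∂N/∂x = 12x^2y; equal, so the equation is exact.
Integrate M with respect to x (treating y as constant): ∫M dx = 2x^3y^2 + h(y).
Differentiate w.r.t. y and set equal to N: the x-dependent terms already match, leaving h'(y) = 6y. Integrate: h(y) = 3y^2.
So F(x,y) = 3y^2 + 2x^3y^2.
General solution: 3y^2 + 2x^3y^2 = C.


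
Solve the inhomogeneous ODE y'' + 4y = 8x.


Homogeneous: r² + 4 = 0 ⇒ r = ±2i, y_h = C₁cos(2x) + C₂sin(2x).
Polynomial forcing; try y_p = Ax + B. Then y_p'' + 4 y_p = 4(Ax + B) = 8x, so B = 0 and A = 2.
General solution: y = C₁cos(2x) + C₂sin(2x) + 2x.


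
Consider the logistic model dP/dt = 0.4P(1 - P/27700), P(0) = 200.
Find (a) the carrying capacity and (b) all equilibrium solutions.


Logistic ODE dP/dt = 0.4P(1 - P/27700) has equilibria where dP/dt = 0, i.e. P = 0 or P = 27700.
The coefficient (1 - P/K) = 0 when P = K, identifying K = 27700 as the carrying capacity.
(a) K = 27700; (b) equilibria P = 0 and P = 27700.


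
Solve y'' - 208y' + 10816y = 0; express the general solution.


Characteristic equation: r² - 208r + 10816 = 0, i.e. (r - 104)² = 0.
Repeated root r = 104; include an x factor for the second linearly independent solution.
General solution: y = (C₁ + C₂x)e^(104x).


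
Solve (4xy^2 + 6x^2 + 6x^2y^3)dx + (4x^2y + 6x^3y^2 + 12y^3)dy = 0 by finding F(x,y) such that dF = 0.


Check exactness: ∂M/∂y = 8xy + 18x^2y^2 and ∂N/∂x = 8xy + 18x^2y^2; equal, so the equation is exact.
Integrate M with respect to x (treating y as constant): ∫M dx = 2x^2y^2 + 2x^3 + 2x^3y^3 + h(y).
Differentiate w.r.t. y and set equal to N: the x-dependent terms already match, leaving h'(y) = 12y^3. Integrate: h(y) = 3y^4.
So F(x,y) = 2x^2y^2 + 2x^3 + 2x^3y^3 + 3y^4.
General solution: 2x^2y^2 + 2x^3 + 2x^3y^3 + 3y^4 = C.


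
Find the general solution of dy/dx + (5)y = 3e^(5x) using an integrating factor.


P(x) = 5 ⇒ μ = e^(5x).
(μ y)' = 3e^(10x) ⇒ μ y = (3/10)e^(10x) + C.
Divide by μ: y = (3/10)e^(5x) + Ce^(-5x).


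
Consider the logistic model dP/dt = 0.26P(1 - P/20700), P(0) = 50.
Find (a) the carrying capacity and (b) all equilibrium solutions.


Logistic ODE dP/dt = 0.26P(1 - P/20700) has equilibria where dP/dt = 0, i.e. P = 0 or P = 20700.
The coefficient (1 - P/K) = 0 when P = K, identifying K = 20700 as the carrying capacity.
(a) K = 20700; (b) equilibria P = 0 and P = 20700.


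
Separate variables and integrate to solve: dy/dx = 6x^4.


Integrate both sides with respect to x: y = ∫ 6x^4 dx = (6/5)x^5 + C.


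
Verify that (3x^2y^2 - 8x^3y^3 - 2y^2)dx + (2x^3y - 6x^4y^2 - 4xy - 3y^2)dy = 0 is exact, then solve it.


Check exactness: ∂M/∂y = 6x^2y - 24x^3y^2 - 4y and ∂N/∂x = 6x^2y - 24x^3y^2 - 4y; equal, so the equation is exact.
Integrate M with respect to x (treating y as constant): ∫M dx = x^3y^2 - 2x^4y^3 - 2xy^2 + h(y).
Differentiate w.r.t. y and set equal to N: the x-dependent terms already match, leaving h'(y) = -3y^2. Integrate: h(y) = -y^3.
So F(x,y) = x^3y^2 - 2x^4y^3 - 2xy^2 - y^3.
General solution: x^3y^2 - 2x^4y^3 - 2xy^2 - y^3 = C.


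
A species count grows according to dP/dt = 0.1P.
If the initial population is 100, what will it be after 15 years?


The ODE dP/dt = 0.1P has solution P(t) = P(0)e^(0.1t).
Substitute P(0) = 100 and t = 15: P(15) = 100 e^(1.50) ≈ 448.


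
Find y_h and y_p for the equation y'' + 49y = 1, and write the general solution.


Homogeneous part: r² + 49 = 0 ⇒ r = ±7i, so y_h = C₁cos(7x) + C₂sin(7x).
Try constant y_p = A; plug in: 49A = 1 ⇒ A = 1/49.
General solution: y = C₁cos(7x) + C₂sin(7x) + 1/49.


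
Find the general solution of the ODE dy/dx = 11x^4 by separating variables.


Integrate both sides with respect to x: y = ∫ 11x^4 dx = (11/5)x^5 + C.


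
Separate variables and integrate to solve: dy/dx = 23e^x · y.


Separate variables: dy/y = 23e^x dx.
Integrate: ln|y| = 23e^x + C₀.
Exponentiate: y = Ce^(23e^x).


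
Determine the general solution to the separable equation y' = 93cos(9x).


g(y) = 1, so integrate directly: y = ∫ 93cos(9x) dx = (31/3)sin(9x) + C.


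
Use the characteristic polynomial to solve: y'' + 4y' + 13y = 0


Characteristic equation: r² + 4r + 13 = 0.
Discriminant is negative; roots r = -2 ± 3i (complex conjugate pair).
General solution uses e^(α x)(C₁ cos(β x) + C₂ sin(β x)): y = e^(-2x)(C₁cos(3x) + C₂sin(3x)).


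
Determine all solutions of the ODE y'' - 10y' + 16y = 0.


Characteristic equation: r² - 10r + 16 = 0.
Factor: (r - 8)(r - 2) = 0 ⇒ r = 8, 2 (distinct real).
General solution: y = C₁e^(8x) + C₂e^(2x).


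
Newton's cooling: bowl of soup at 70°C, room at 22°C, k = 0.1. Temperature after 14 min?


Newton's law: dT/dt = -k(T - T_a) has solution T(t) = T_a + (T₀ - T_a)e^(-kt).
Plug in T_a = 22, T₀ = 70, k = 0.1, t = 14: T(14) = 22 + (48)e^(-1.40) ≈ 33.8°C.


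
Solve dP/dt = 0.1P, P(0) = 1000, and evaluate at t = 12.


The ODE dP/dt = 0.1P has solution P(t) = P(0)e^(0.1t).
Substitute P(0) = 1000 and t = 12: P(12) = 1000 e^(1.20) ≈ 3320.


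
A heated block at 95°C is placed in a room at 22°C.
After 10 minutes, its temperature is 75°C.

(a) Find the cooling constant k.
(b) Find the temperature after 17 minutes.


Newton's law: T(t) = T_a + (T₀ - T_a)e^(-kt).
(a) Use T(10) = 75: (75 - 22)/(95 - 22) = e^(-k·10), so k = -ln(0.726)/10 ≈ 0.0320.
(b) Apply k to t = 17: T(17) = 22 + (73)e^(-0.544) ≈ 64.4°C.


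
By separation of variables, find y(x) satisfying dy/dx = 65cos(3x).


g(y) = 1, so integrate directly: y = ∫ 65cos(3x) dx = (65/3)sin(3x) + C.


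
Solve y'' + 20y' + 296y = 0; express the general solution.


Characteristic equation: r² + 20r + 296 = 0.
Discriminant is negative; roots r = -10 ± 14i (complex conjugate pair).
General solution uses e^(α x)(C₁ cos(β x) + C₂ sin(β x)): y = e^(-10x)(C₁cos(14x) + C₂sin(14x)).


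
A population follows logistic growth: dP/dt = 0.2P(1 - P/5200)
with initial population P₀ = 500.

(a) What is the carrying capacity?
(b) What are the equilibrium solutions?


Logistic ODE dP/dt = 0.2P(1 - P/5200) has equilibria where dP/dt = 0, i.e. P = 0 or P = 5200.
The coefficient (1 - P/K) = 0 when P = K, identifying K = 5200 as the carrying capacity.
(a) K = 5200; (b) equilibria P = 0 and P = 5200.


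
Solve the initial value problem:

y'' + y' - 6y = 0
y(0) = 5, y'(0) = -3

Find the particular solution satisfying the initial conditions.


Characteristic roots of r² + r - 6 = 0 are 2, -3.
General solution y = c₁ e^(2x) + c₂ e^(-3x).
Apply y(0) = 5: c₁ + c₂ = 5. Apply y'(0) = -3: 2 c₁ - 3 c₂ = -3.
Solve: c₁ = 12/5, c₂ = 13/5.
Particular solution: y = (12/5)e^(2x) + (13/5)e^(-3x).


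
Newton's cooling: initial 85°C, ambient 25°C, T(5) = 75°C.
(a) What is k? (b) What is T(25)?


Newton's law: T(t) = T_a + (T₀ - T_a)e^(-kt).
(a) Use T(5) = 75: (75 - 25)/(85 - 25) = e^(-k·5), so k = -ln(0.833)/5 ≈ 0.0365.
(b) Apply k to t = 25: T(25) = 25 + (60)e^(-0.912) ≈ 49.1°C.


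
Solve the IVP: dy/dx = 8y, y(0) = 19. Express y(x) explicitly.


General solution of y' = 8y is y = Ce^(8x).
Apply y(0) = 19: C = 19.
Particular solution: y = 19e^(8x).


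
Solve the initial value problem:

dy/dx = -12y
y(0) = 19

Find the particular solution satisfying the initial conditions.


General solution of y' = -12y is y = Ce^(-12x).
Apply y(0) = 19: C = 19.
Particular solution: y = 19e^(-12x).


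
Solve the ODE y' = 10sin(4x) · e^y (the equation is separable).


Separate: e^(-y) dy = 10sin(4x) dx.
Integrate: -e^(-y) = -(5/2)cos(4x) + C₀.
Rearrange: e^(-y) = (5/2)cos(4x) + C.


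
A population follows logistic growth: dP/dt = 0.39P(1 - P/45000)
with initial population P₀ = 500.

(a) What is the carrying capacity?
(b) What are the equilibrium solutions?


Logistic ODE dP/dt = 0.39P(1 - P/45000) has equilibria where dP/dt = 0, i.e. P = 0 or P = 45000.
The coefficient (1 - P/K) = 0 when P = K, identifying K = 45000 as the carrying capacity.
(a) K = 45000; (b) equilibria P = 0 and P = 45000.


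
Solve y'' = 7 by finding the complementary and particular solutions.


Characteristic polynomial (r - 0)² = 0; repeated root r = 0.
y_h = (C₁ + C₂x). Forcing matches the repeated root (resonance), so try y_p = Ax².
Substitute and solve for A: 2A = 7, so A = 7/2.
General solution: y = C₁ + C₂x + (7/2)x².


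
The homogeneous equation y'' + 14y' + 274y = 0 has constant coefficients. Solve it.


Characteristic equation: r² + 14r + 274 = 0.
Discriminant is negative; roots r = -7 ± 15i (complex conjugate pair).
General solution uses e^(α x)(C₁ cos(β x) + C₂ sin(β x)): y = e^(-7x)(C₁cos(15x) + C₂sin(15x)).


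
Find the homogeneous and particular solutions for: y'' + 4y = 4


Homogeneous part: r² + 4 = 0 ⇒ r = ±2i, so y_h = C₁cos(2x) + C₂sin(2x).
Try constant y_p = A; plug in: 4A = 4 ⇒ A = 1.
General solution: y = C₁cos(2x) + C₂sin(2x) + 1.


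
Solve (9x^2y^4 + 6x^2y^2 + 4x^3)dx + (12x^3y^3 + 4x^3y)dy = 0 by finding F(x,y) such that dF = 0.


Check exactness: ∂M/∂y = 36x^2y^3 + 12x^2y and ∂N/∂x = 36x^2y^3 + 12x^2y; equal, so the equation is exact.
Integrate M with respect to x (treating y as constant): ∫M dx = 3x^3y^4 + 2x^3y^2 + x^4 + h(y).
Differentiate w.r.t. y and set equal to N: all terms match, so h'(y) = 0 and h is a constant absorbed into C.
General solution: 3x^3y^4 + 2x^3y^2 + x^4 = C.


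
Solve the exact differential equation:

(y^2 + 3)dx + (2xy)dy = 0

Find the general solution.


Check exactness: ∂M/∂y = 2y and ∂N/∂x = 2y; equal, so the equation is exact.
Integrate M with respect to x (treating y as constant): ∫M dx = xy^2 + 3x + h(y).
Differentiate w.r.t. y and set equal to N: all terms match, so h'(y) = 0 and h is a constant absorbed into C.
General solution: xy^2 + 3x = C.


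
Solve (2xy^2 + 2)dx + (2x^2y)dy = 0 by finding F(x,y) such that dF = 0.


Check exactness: ∂M/∂y = 4xy and ∂N/∂x = 4xy; equal, so the equation is exact.
Integrate M with respect to x (treating y as constant): ∫M dx = x^2y^2 + 2x + h(y).
Differentiate w.r.t. y and set equal to N: all terms match, so h'(y) = 0 and h is a constant absorbed into C.
General solution: x^2y^2 + 2x = C.


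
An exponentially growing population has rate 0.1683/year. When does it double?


Exponential growth: P(t) = P₀ e^(0.1683t). Set P(t)/P₀ = 2: e^(0.1683t) = 2.
Solve: t = ln(2)/0.1683 ≈ 4.12 years.


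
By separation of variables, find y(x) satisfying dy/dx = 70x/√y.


Separate: √y dy = 70x dx.
Integrate: (2/3)y^(3/2) = 35x² + C.


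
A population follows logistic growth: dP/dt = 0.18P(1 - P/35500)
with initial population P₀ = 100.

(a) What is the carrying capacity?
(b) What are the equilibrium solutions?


Logistic ODE dP/dt = 0.18P(1 - P/35500) has equilibria where dP/dt = 0, i.e. P = 0 or P = 35500.
The coefficient (1 - P/K) = 0 when P = K, identifying K = 35500 as the carrying capacity.
(a) K = 35500; (b) equilibria P = 0 and P = 35500.


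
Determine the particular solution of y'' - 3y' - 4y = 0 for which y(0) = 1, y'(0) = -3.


Characteristic roots of r² - 3r - 4 = 0 are 4, -1.
General solution y = c₁ e^(4x) + c₂ e^(-x).
Apply y(0) = 1: c₁ + c₂ = 1. Apply y'(0) = -3: 4 c₁ - 1 c₂ = -3.
Solve: c₁ = -2/5, c₂ = 7/5.
Particular solution: y = -(2/5)e^(4x) + (7/5)e^(-x).


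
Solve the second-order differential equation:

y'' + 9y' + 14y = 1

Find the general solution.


Characteristic roots of r² + 9r + 14 = 0 are -7, -2.
y_h = C₁e^(-7x) + C₂e^(-2x).
Constant forcing; try y_p = A. Then 14A = 1 ⇒ A = 1/14.
General solution: y = C₁e^(-7x) + C₂e^(-2x) + 1/14.


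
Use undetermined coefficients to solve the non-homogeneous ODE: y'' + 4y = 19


Homogeneous part: r² + 4 = 0 ⇒ r = ±2i, so y_h = C₁cos(2x) + C₂sin(2x).
Try constant y_p = A; plug in: 4A = 19 ⇒ A = 19/4.
General solution: y = C₁cos(2x) + C₂sin(2x) + 19/4.


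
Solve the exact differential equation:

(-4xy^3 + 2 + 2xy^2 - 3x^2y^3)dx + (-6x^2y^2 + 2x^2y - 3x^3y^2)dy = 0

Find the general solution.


Check exactness: ∂M/∂y = -12xy^2 + 4xy - 9x^2y^2 and ∂N/∂x = -12xy^2 + 4xy - 9x^2y^2; equal, so the equation is exact.
Integrate M with respect to x (treating y as constant): ∫M dx = -2x^2y^3 + 2x + x^2y^2 - x^3y^3 + h(y).
Differentiate w.r.t. y and set equal to N: all terms match, so h'(y) = 0 and h is a constant absorbed into C.
General solution: -2x^2y^3 + 2x + x^2y^2 - x^3y^3 = C.


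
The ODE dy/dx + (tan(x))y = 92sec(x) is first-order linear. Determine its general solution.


P(x) = tan(x) ⇒ μ = e^(∫tan(x)dx) = sec(x).
(sec(x) y)' = 92sec²(x) ⇒ sec(x) y = 92tan(x) + C.
Multiply by cos(x): y = 92sin(x) + C·cos(x).


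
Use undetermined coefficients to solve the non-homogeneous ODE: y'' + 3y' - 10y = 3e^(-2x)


Characteristic roots of r² + 3r - 10 = 0 are -5, 2.
y_h = C₁e^(-5x) + C₂e^(2x).
Forcing exponent -2 is not a characteristic root; try y_p = Ae^(-2x).
Substitute: A·(4 + (3)·-2 + (-10)) = A·-12 = 3, so A = -1/4.
General solution: y = C₁e^(-5x) + C₂e^(2x) - (1/4)e^(-2x).


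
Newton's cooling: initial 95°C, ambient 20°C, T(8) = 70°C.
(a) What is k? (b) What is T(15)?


Newton's law: T(t) = T_a + (T₀ - T_a)e^(-kt).
(a) Use T(8) = 70: (70 - 20)/(95 - 20) = e^(-k·8), so k = -ln(0.667)/8 ≈ 0.0507.
(b) Apply k to t = 15: T(15) = 20 + (75)e^(-0.760) ≈ 55.1°C.


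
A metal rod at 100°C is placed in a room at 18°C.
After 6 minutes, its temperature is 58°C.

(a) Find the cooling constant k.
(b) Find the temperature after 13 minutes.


Newton's law: T(t) = T_a + (T₀ - T_a)e^(-kt).
(a) Use T(6) = 58: (58 - 18)/(100 - 18) = e^(-k·6), so k = -ln(0.488)/6 ≈ 0.1196.
(b) Apply k to t = 13: T(13) = 18 + (82)e^(-1.555) ≈ 35.3°C.


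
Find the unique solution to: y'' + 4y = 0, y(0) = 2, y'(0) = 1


Characteristic roots of r² + 4 = 0 are ±2i, so y = C₁cos(2x) + C₂sin(2x).
Apply y(0) = 2: C₁ = 2. Differentiate and apply y'(0) = 1: 2·C₂ = 1, so C₂ = 1/2.
Particular solution: y = 2cos(2x) + (1/2)sin(2x).


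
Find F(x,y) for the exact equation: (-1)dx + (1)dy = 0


Check exactness: ∂M/∂y = 0 and ∂N/∂x = 0; equal, so the equation is exact.
Integrate M with respect to x (treating y as constant): ∫M dx = -x + h(y).
Differentiate w.r.t. y and set equal to N: the x-dependent terms already match, leaving h'(y) = 1. Integrate: h(y) = y.
So F(x,y) = y - x.
General solution: y - x = C.


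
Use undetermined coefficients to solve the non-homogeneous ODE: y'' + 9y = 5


Homogeneous part: r² + 9 = 0 ⇒ r = ±3i, so y_h = C₁cos(3x) + C₂sin(3x).
Try constant y_p = A; plug in: 9A = 5 ⇒ A = 5/9.
General solution: y = C₁cos(3x) + C₂sin(3x) + 5/9.


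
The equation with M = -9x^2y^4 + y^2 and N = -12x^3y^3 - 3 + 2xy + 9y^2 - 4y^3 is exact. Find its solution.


Check exactness: ∂M/∂y = -36x^2y^3 + 2y and ∂N/∂x = -36x^2y^3 + 2y; equal, so the equation is exact.
Integrate M with respect to x (treating y as constant): ∫M dx = -3x^3y^4 + xy^2 + h(y).
Differentiate w.r.t. y and set equal to N: the x-dependent terms already match, leaving h'(y) = -3 + 9y^2 - 4y^3. Integrate: h(y) = -3y + 3y^3 - y^4.
So F(x,y) = -3x^3y^4 - 3y + xy^2 + 3y^3 - y^4.
General solution: -3x^3y^4 - 3y + xy^2 + 3y^3 - y^4 = C.


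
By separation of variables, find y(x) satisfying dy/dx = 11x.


Integrate both sides with respect to x: y = ∫ 11x dx = (11/2)x^2 + C.


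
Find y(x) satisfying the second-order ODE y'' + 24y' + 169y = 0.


Characteristic equation: r² + 24r + 169 = 0.
Discriminant is negative; roots r = -12 ± 5i (complex conjugate pair).
General solution uses e^(α x)(C₁ cos(β x) + C₂ sin(β x)): y = e^(-12x)(C₁cos(5x) + C₂sin(5x)).


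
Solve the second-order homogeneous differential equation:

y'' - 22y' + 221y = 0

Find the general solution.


Characteristic equation: r² - 22r + 221 = 0.
Discriminant is negative; roots r = 11 ± 10i (complex conjugate pair).
General solution uses e^(α x)(C₁ cos(β x) + C₂ sin(β x)): y = e^(11x)(C₁cos(10x) + C₂sin(10x)).


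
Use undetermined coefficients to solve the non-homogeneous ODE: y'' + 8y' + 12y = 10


Characteristic roots of r² + 8r + 12 = 0 are -6, -2.
y_h = C₁e^(-6x) + C₂e^(-2x).
Constant forcing; try y_p = A. Then 12A = 10 ⇒ A = 5/6.
General solution: y = C₁e^(-6x) + C₂e^(-2x) + 5/6.


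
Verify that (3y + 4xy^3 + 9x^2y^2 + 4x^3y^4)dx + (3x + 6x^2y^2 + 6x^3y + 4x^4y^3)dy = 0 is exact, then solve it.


Check exactness: ∂M/∂y = 3 + 12xy^2 + 18x^2y + 16x^3y^3 and ∂N/∂x = 3 + 12xy^2 + 18x^2y + 16x^3y^3; equal, so the equation is exact.
Integrate M with respect to x (treating y as constant): ∫M dx = 3xy + 2x^2y^3 + 3x^3y^2 + x^4y^4 + h(y).
Differentiate w.r.t. y and set equal to N: all terms match, so h'(y) = 0 and h is a constant absorbed into C.
General solution: 3xy + 2x^2y^3 + 3x^3y^2 + x^4y^4 = C.


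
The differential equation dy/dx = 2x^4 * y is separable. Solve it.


Separate variables: dy/y = 2x^4 dx.
Integrate: ln|y| = (2/5)x^5 + C₀.
Exponentiate: y = Ce^((2/5)x^5).


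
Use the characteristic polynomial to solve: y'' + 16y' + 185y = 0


Characteristic equation: r² + 16r + 185 = 0.
Discriminant is negative; roots r = -8 ± 11i (complex conjugate pair).
General solution uses e^(α x)(C₁ cos(β x) + C₂ sin(β x)): y = e^(-8x)(C₁cos(11x) + C₂sin(11x)).


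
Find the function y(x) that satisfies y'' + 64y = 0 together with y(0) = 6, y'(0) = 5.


Characteristic roots of r² + 64 = 0 are ±8i, so y = C₁cos(8x) + C₂sin(8x).
Apply y(0) = 6: C₁ = 6. Differentiate and apply y'(0) = 5: 8·C₂ = 5, so C₂ = 5/8.
Particular solution: y = 6cos(8x) + (5/8)sin(8x).


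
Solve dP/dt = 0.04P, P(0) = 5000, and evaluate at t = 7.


The ODE dP/dt = 0.04P has solution P(t) = P(0)e^(0.04t).
Substitute P(0) = 5000 and t = 7: P(7) = 5000 e^(0.28) ≈ 6616.


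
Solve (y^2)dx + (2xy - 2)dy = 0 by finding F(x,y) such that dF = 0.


Check exactness: ∂M/∂y = 2y and ∂N/∂x = 2y; equal, so the equation is exact.
Integrate M with respect to x (treating y as constant): ∫M dx = xy^2 + h(y).
Differentiate w.r.t. y and set equal to N: the x-dependent terms already match, leaving h'(y) = -2. Integrate: h(y) = -2y.
So F(x,y) = xy^2 - 2y.
General solution: xy^2 - 2y = C.


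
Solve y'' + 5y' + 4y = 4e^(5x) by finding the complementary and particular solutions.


Characteristic roots of r² + 5r + 4 = 0 are -1, -4.
y_h = C₁e^(-x) + C₂e^(-4x).
Forcing exponent 5 is not a characteristic root; try y_p = Ae^(5x).
Substitute: A·(25 + (5)·5 + (4)) = A·54 = 4, so A = 2/27.
General solution: y = C₁e^(-x) + C₂e^(-4x) + (2/27)e^(5x).


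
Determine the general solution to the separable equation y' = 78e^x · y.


Separate variables: dy/y = 78e^x dx.
Integrate: ln|y| = 78e^x + C₀.
Exponentiate: y = Ce^(78e^x).


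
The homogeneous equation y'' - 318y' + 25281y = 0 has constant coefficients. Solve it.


Characteristic equation: r² - 318r + 25281 = 0, i.e. (r - 159)² = 0.
Repeated root r = 159; include an x factor for the second linearly independent solution.
General solution: y = (C₁ + C₂x)e^(159x).


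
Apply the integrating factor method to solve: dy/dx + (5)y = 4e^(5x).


P(x) = 5 ⇒ μ = e^(5x).
(μ y)' = 4e^(10x) ⇒ μ y = (4/10)e^(10x) + C.
Divide by μ: y = (2/5)e^(5x) + Ce^(-5x).


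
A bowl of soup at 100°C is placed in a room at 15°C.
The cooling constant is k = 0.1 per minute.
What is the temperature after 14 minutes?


Newton's law: dT/dt = -k(T - T_a) has solution T(t) = T_a + (T₀ - T_a)e^(-kt).
Plug in T_a = 15, T₀ = 100, k = 0.1, t = 14: T(14) = 15 + (85)e^(-1.40) ≈ 36.0°C.


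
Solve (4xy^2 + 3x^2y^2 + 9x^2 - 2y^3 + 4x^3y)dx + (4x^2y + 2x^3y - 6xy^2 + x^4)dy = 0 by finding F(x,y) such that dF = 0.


Check exactness: ∂M/∂y = 8xy + 6x^2y - 6y^2 + 4x^3 and ∂N/∂x = 8xy + 6x^2y - 6y^2 + 4x^3; equal, so the equation is exact.
Integrate M with respect to x (treating y as constant): ∫M dx = 2x^2y^2 + x^3y^2 + 3x^3 - 2xy^3 + x^4y + h(y).
Differentiate w.r.t. y and set equal to N: all terms match, so h'(y) = 0 and h is a constant absorbed into C.
General solution: 2x^2y^2 + x^3y^2 + 3x^3 - 2xy^3 + x^4y = C.


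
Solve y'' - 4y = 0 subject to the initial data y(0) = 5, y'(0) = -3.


Characteristic roots of r² - 4 = 0 are -2, 2.
General solution y = c₁ e^(-2x) + c₂ e^(2x).
Apply y(0) = 5: c₁ + c₂ = 5. Apply y'(0) = -3: -2 c₁ + 2 c₂ = -3.
Solve: c₁ = 13/4, c₂ = 7/4.
Particular solution: y = (13/4)e^(-2x) + (7/4)e^(2x).


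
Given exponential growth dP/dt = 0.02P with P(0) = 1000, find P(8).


The ODE dP/dt = 0.02P has solution P(t) = P(0)e^(0.02t).
Substitute P(0) = 1000 and t = 8: P(8) = 1000 e^(0.16) ≈ 1174.


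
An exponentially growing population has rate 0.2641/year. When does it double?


Exponential growth: P(t) = P₀ e^(0.2641t). Set P(t)/P₀ = 2: e^(0.2641t) = 2.
Solve: t = ln(2)/0.2641 ≈ 2.62 years.


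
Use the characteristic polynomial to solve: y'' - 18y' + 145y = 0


Characteristic equation: r² - 18r + 145 = 0.
Discriminant is negative; roots r = 9 ± 8i (complex conjugate pair).
General solution uses e^(α x)(C₁ cos(β x) + C₂ sin(β x)): y = e^(9x)(C₁cos(8x) + C₂sin(8x)).


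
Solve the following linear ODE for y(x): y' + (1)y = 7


P(x) = 1, Q(x) = 7; integrating factor μ = e^(x).
(μ y)' = 7e^(x) ⇒ μ y = 7e^(x) + C.
Divide by μ: y = 7 + Ce^(-x).


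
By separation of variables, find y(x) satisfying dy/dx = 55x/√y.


Separate: √y dy = 55x dx.
Integrate: (2/3)y^(3/2) = (55/2)x² + C.


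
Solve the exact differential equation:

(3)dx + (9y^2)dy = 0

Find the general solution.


Check exactness: ∂M/∂y = 0 and ∂N/∂x = 0; equal, so the equation is exact.
Integrate M with respect to x (treating y as constant): ∫M dx = 3x + h(y).
Differentiate w.r.t. y and set equal to N: the x-dependent terms already match, leaving h'(y) = 9y^2. Integrate: h(y) = 3y^3.
So F(x,y) = 3x + 3y^3.
General solution: 3x + 3y^3 = C.


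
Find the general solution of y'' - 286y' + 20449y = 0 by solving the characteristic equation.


Characteristic equation: r² - 286r + 20449 = 0, i.e. (r - 143)² = 0.
Repeated root r = 143; include an x factor for the second linearly independent solution.
General solution: y = (C₁ + C₂x)e^(143x).


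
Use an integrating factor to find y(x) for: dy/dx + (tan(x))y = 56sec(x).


P(x) = tan(x) ⇒ μ = e^(∫tan(x)dx) = sec(x).
(sec(x) y)' = 56sec²(x) ⇒ sec(x) y = 56tan(x) + C.
Multiply by cos(x): y = 56sin(x) + C·cos(x).


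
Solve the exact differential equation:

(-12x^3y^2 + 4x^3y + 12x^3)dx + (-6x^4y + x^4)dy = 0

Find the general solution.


Check exactness: ∂M/∂y = -24x^3y + 4x^3 and ∂N/∂x = -24x^3y + 4x^3; equal, so the equation is exact.
Integrate M with respect to x (treating y as constant): ∫M dx = -3x^4y^2 + x^4y + 3x^4 + h(y).
Differentiate w.r.t. y and set equal to N: all terms match, so h'(y) = 0 and h is a constant absorbed into C.
General solution: -3x^4y^2 + x^4y + 3x^4 = C.


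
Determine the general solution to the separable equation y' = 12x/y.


Separate variables: y dy = 12x dx.
Integrate both sides: y²/2 = 6x^2 + C₀.
Multiply by 2: y² = 12x^2 + C.


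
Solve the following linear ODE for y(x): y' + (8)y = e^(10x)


P(x) = 8 ⇒ μ = e^(8x).
(μ y)' = e^(18x) ⇒ μ y = e^(18x)/18 + C.
Divide by μ: y = (1/18)e^(10x) + Ce^(-8x).


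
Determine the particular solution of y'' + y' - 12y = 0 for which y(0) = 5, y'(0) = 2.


Characteristic roots of r² + r - 12 = 0 are 3, -4.
General solution y = c₁ e^(3x) + c₂ e^(-4x).
Apply y(0) = 5: c₁ + c₂ = 5. Apply y'(0) = 2: 3 c₁ - 4 c₂ = 2.
Solve: c₁ = 22/7, c₂ = 13/7.
Particular solution: y = (22/7)e^(3x) + (13/7)e^(-4x).


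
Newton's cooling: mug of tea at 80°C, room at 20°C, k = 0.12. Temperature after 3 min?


Newton's law: dT/dt = -k(T - T_a) has solution T(t) = T_a + (T₀ - T_a)e^(-kt).
Plug in T_a = 20, T₀ = 80, k = 0.12, t = 3: T(3) = 20 + (60)e^(-0.36) ≈ 61.9°C.


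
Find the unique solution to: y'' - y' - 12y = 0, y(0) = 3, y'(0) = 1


Characteristic roots of r² - r - 12 = 0 are 4, -3.
General solution y = c₁ e^(4x) + c₂ e^(-3x).
Apply y(0) = 3: c₁ + c₂ = 3. Apply y'(0) = 1: 4 c₁ - 3 c₂ = 1.
Solve: c₁ = 10/7, c₂ = 11/7.
Particular solution: y = (10/7)e^(4x) + (11/7)e^(-3x).


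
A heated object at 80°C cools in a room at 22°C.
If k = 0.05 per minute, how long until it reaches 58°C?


From T(t) = T_a + (T₀ - T_a)e^(-kt), set T(t) = 58:
(58 - 22) / (80 - 22) = e^(-0.05t), so t = -ln(0.621)/0.05 ≈ 9.5 minutes.


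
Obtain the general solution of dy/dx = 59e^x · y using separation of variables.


Separate variables: dy/y = 59e^x dx.
Integrate: ln|y| = 59e^x + C₀.
Exponentiate: y = Ce^(59e^x).


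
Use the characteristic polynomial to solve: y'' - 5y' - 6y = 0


Characteristic equation: r² - 5r - 6 = 0.
Factor: (r + 1)(r - 6) = 0 ⇒ r = -1, 6 (distinct real).
General solution: y = C₁e^(-x) + C₂e^(6x).


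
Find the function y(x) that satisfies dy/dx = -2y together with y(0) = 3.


General solution of y' = -2y is y = Ce^(-2x).
Apply y(0) = 3: C = 3.
Particular solution: y = 3e^(-2x).


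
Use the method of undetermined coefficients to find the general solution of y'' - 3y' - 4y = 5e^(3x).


Characteristic roots of r² - 3r - 4 = 0 are 4, -1.
y_h = C₁e^(4x) + C₂e^(-x).
Forcing exponent 3 is not a characteristic root; try y_p = Ae^(3x).
Substitute: A·(9 + (-3)·3 + (-4)) = A·-4 = 5, so A = -5/4.
General solution: y = C₁e^(4x) + C₂e^(-x) - (5/4)e^(3x).


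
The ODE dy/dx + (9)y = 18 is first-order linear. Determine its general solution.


P(x) = 9, Q(x) = 18; integrating factor μ = e^(9x).
(μ y)' = 18e^(9x) ⇒ μ y = 2e^(9x) + C.
Divide by μ: y = 2 + Ce^(-9x).


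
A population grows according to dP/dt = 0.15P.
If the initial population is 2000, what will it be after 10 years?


The ODE dP/dt = 0.15P has solution P(t) = P(0)e^(0.15t).
Substitute P(0) = 2000 and t = 10: P(10) = 2000 e^(1.50) ≈ 8963.


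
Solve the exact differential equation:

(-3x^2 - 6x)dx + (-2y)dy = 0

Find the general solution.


Check exactness: ∂M/∂y = 0 and ∂N/∂x = 0; equal, so the equation is exact.
Integrate M with respect to x (treating y as constant): ∫M dx = -x^3 - 3x^2 + h(y).
Differentiate w.r.t. y and set equal to N: the x-dependent terms already match, leaving h'(y) = -2y. Integrate: h(y) = -y^2.
So F(x,y) = -x^3 - y^2 - 3x^2.
General solution: -x^3 - y^2 - 3x^2 = C.


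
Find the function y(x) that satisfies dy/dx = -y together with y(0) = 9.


General solution of y' = -y is y = Ce^(-x).
Apply y(0) = 9: C = 9.
Particular solution: y = 9e^(-x).


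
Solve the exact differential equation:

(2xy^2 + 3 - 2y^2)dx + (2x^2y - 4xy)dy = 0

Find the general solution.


Check exactness: ∂M/∂y = 4xy - 4y and ∂N/∂x = 4xy - 4y; equal, so the equation is exact.
Integrate M with respect to x (treating y as constant): ∫M dx = x^2y^2 + 3x - 2xy^2 + h(y).
Differentiate w.r.t. y and set equal to N: all terms match, so h'(y) = 0 and h is a constant absorbed into C.
General solution: x^2y^2 + 3x - 2xy^2 = C.


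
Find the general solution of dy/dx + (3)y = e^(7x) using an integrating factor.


P(x) = 3 ⇒ μ = e^(3x).
(μ y)' = e^(10x) ⇒ μ y = e^(10x)/10 + C.
Divide by μ: y = (1/10)e^(7x) + Ce^(-3x).


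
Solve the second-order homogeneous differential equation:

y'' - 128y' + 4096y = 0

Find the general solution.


Characteristic equation: r² - 128r + 4096 = 0, i.e. (r - 64)² = 0.
Repeated root r = 64; include an x factor for the second linearly independent solution.
General solution: y = (C₁ + C₂x)e^(64x).


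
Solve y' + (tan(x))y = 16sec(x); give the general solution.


P(x) = tan(x) ⇒ μ = e^(∫tan(x)dx) = sec(x).
(sec(x) y)' = 16sec²(x) ⇒ sec(x) y = 16tan(x) + C.
Multiply by cos(x): y = 16sin(x) + C·cos(x).


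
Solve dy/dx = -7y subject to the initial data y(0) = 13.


General solution of y' = -7y is y = Ce^(-7x).
Apply y(0) = 13: C = 13.
Particular solution: y = 13e^(-7x).


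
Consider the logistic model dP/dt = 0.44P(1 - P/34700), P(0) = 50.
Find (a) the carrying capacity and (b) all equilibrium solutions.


Logistic ODE dP/dt = 0.44P(1 - P/34700) has equilibria where dP/dt = 0, i.e. P = 0 or P = 34700.
The coefficient (1 - P/K) = 0 when P = K, identifying K = 34700 as the carrying capacity.
(a) K = 34700; (b) equilibria P = 0 and P = 34700.


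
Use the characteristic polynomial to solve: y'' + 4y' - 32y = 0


Characteristic equation: r² + 4r - 32 = 0.
Factor: (r + 8)(r - 4) = 0 ⇒ r = -8, 4 (distinct real).
General solution: y = C₁e^(-8x) + C₂e^(4x).


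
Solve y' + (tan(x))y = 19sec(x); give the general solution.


P(x) = tan(x) ⇒ μ = e^(∫tan(x)dx) = sec(x).
(sec(x) y)' = 19sec²(x) ⇒ sec(x) y = 19tan(x) + C.
Multiply by cos(x): y = 19sin(x) + C·cos(x).


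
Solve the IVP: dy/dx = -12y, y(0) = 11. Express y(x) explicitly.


General solution of y' = -12y is y = Ce^(-12x).
Apply y(0) = 11: C = 11.
Particular solution: y = 11e^(-12x).


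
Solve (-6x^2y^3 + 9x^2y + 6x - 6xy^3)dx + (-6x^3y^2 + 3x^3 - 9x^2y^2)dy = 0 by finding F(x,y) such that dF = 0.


Check exactness: ∂M/∂y = -18x^2y^2 + 9x^2 - 18xy^2 and ∂N/∂x = -18x^2y^2 + 9x^2 - 18xy^2; equal, so the equation is exact.
Integrate M with respect to x (treating y as constant): ∫M dx = -2x^3y^3 + 3x^3y + 3x^2 - 3x^2y^3 + h(y).
Differentiate w.r.t. y and set equal to N: all terms match, so h'(y) = 0 and h is a constant absorbed into C.
General solution: -2x^3y^3 + 3x^3y + 3x^2 - 3x^2y^3 = C.


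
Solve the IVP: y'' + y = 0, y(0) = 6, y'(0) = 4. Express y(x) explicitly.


Characteristic roots of r² + 1 = 0 are ±1i, so y = C₁cos(x) + C₂sin(x).
Apply y(0) = 6: C₁ = 6. Differentiate and apply y'(0) = 4: 1·C₂ = 4, so C₂ = 4.
Particular solution: y = 6cos(x) + 4sin(x).


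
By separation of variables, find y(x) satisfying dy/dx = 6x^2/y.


Separate variables: y dy = 6x^2 dx.
Integrate both sides: y²/2 = 2x^3 + C₀.
Multiply by 2: y² = 4x^3 + C.


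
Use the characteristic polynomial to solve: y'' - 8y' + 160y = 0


Characteristic equation: r² - 8r + 160 = 0.
Discriminant is negative; roots r = 4 ± 12i (complex conjugate pair).
General solution uses e^(α x)(C₁ cos(β x) + C₂ sin(β x)): y = e^(4x)(C₁cos(12x) + C₂sin(12x)).


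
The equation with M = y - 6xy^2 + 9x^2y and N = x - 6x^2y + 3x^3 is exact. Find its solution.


Check exactness: ∂M/∂y = 1 - 12xy + 9x^2 and ∂N/∂x = 1 - 12xy + 9x^2; equal, so the equation is exact.
Integrate M with respect to x (treating y as constant): ∫M dx = xy - 3x^2y^2 + 3x^3y + h(y).
Differentiate w.r.t. y and set equal to N: all terms match, so h'(y) = 0 and h is a constant absorbed into C.
General solution: xy - 3x^2y^2 + 3x^3y = C.


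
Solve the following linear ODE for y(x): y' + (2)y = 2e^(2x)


P(x) = 2 ⇒ μ = e^(2x).
(μ y)' = 2e^(4x) ⇒ μ y = (2/4)e^(4x) + C.
Divide by μ: y = (1/2)e^(2x) + Ce^(-2x).


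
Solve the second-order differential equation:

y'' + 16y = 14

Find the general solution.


Homogeneous part: r² + 16 = 0 ⇒ r = ±4i, so y_h = C₁cos(4x) + C₂sin(4x).
Try constant y_p = A; plug in: 16A = 14 ⇒ A = 7/8.
General solution: y = C₁cos(4x) + C₂sin(4x) + 7/8.


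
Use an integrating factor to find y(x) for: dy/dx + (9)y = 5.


P(x) = 9, Q(x) = 5; integrating factor μ = e^(9x).
(μ y)' = 5e^(9x) ⇒ μ y = (5/9)e^(9x) + C.
Divide by μ: y = 5/9 + Ce^(-9x).


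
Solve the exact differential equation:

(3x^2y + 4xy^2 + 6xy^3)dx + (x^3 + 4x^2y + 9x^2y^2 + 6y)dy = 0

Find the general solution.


Check exactness: ∂M/∂y = 3x^2 + 8xy + 18xy^2 and ∂N/∂x = 3x^2 + 8xy + 18xy^2; equal, so the equation is exact.
Integrate M with respect to x (treating y as constant): ∫M dx = x^3y + 2x^2y^2 + 3x^2y^3 + h(y).
Differentiate w.r.t. y and set equal to N: the x-dependent terms already match, leaving h'(y) = 6y. Integrate: h(y) = 3y^2.
So F(x,y) = x^3y + 2x^2y^2 + 3x^2y^3 + 3y^2.
General solution: x^3y + 2x^2y^2 + 3x^2y^3 + 3y^2 = C.


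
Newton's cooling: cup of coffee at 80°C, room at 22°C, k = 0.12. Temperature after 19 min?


Newton's law: dT/dt = -k(T - T_a) has solution T(t) = T_a + (T₀ - T_a)e^(-kt).
Plug in T_a = 22, T₀ = 80, k = 0.12, t = 19: T(19) = 22 + (58)e^(-2.28) ≈ 27.9°C.


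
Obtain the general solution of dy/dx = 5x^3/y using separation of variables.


Separate variables: y dy = 5x^3 dx.
Integrate both sides: y²/2 = (5/4)x^4 + C₀.
Multiply by 2: y² = (5/2)x^4 + C.


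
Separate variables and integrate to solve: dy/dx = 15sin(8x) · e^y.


Separate: e^(-y) dy = 15sin(8x) dx.
Integrate: -e^(-y) = -(15/8)cos(8x) + C₀.
Rearrange: e^(-y) = (15/8)cos(8x) + C.


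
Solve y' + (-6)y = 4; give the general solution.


P(x) = -6 ⇒ μ = e^(-6x).
(μ y)' = 4e^(-6x) ⇒ μ y = -(2/3)e^(-6x) + C.
Divide by μ: y = -2/3 + Ce^(6x).


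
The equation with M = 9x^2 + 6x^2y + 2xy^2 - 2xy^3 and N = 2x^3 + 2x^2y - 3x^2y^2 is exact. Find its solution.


Check exactness: ∂M/∂y = 6x^2 + 4xy - 6xy^2 and ∂N/∂x = 6x^2 + 4xy - 6xy^2; equal, so the equation is exact.
Integrate M with respect to x (treating y as constant): ∫M dx = 3x^3 + 2x^3y + x^2y^2 - x^2y^3 + h(y).
Differentiate w.r.t. y and set equal to N: all terms match, so h'(y) = 0 and h is a constant absorbed into C.
General solution: 3x^3 + 2x^3y + x^2y^2 - x^2y^3 = C.


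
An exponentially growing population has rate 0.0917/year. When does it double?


Exponential growth: P(t) = P₀ e^(0.0917t). Set P(t)/P₀ = 2: e^(0.0917t) = 2.
Solve: t = ln(2)/0.0917 ≈ 7.56 years.


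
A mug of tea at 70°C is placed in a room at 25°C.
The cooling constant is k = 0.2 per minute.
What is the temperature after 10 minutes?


Newton's law: dT/dt = -k(T - T_a) has solution T(t) = T_a + (T₀ - T_a)e^(-kt).
Plug in T_a = 25, T₀ = 70, k = 0.2, t = 10: T(10) = 25 + (45)e^(-2.00) ≈ 31.1°C.


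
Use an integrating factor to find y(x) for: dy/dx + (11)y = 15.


P(x) = 11, Q(x) = 15; integrating factor μ = e^(11x).
(μ y)' = 15e^(11x) ⇒ μ y = (15/11)e^(11x) + C.
Divide by μ: y = 15/11 + Ce^(-11x).


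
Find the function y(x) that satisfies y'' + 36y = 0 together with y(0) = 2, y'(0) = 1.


Characteristic roots of r² + 36 = 0 are ±6i, so y = C₁cos(6x) + C₂sin(6x).
Apply y(0) = 2: C₁ = 2. Differentiate and apply y'(0) = 1: 6·C₂ = 1, so C₂ = 1/6.
Particular solution: y = 2cos(6x) + (1/6)sin(6x).


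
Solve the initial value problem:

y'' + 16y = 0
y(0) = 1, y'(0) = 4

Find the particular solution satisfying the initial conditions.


Characteristic roots of r² + 16 = 0 are ±4i, so y = C₁cos(4x) + C₂sin(4x).
Apply y(0) = 1: C₁ = 1. Differentiate and apply y'(0) = 4: 4·C₂ = 4, so C₂ = 1.
Particular solution: y = cos(4x) + sin(4x).


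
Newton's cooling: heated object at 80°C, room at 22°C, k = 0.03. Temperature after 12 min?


Newton's law: dT/dt = -k(T - T_a) has solution T(t) = T_a + (T₀ - T_a)e^(-kt).
Plug in T_a = 22, T₀ = 80, k = 0.03, t = 12: T(12) = 22 + (58)e^(-0.36) ≈ 62.5°C.


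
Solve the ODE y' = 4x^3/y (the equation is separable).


Separate variables: y dy = 4x^3 dx.
Integrate both sides: y²/2 = x^4 + C₀.
Multiply by 2: y² = 2x^4 + C.


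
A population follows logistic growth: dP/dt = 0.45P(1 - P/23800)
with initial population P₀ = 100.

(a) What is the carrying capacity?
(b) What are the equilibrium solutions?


Logistic ODE dP/dt = 0.45P(1 - P/23800) has equilibria where dP/dt = 0, i.e. P = 0 or P = 23800.
The coefficient (1 - P/K) = 0 when P = K, identifying K = 23800 as the carrying capacity.
(a) K = 23800; (b) equilibria P = 0 and P = 23800.


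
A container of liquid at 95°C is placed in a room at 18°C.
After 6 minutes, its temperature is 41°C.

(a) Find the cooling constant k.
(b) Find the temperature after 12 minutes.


Newton's law: T(t) = T_a + (T₀ - T_a)e^(-kt).
(a) Use T(6) = 41: (41 - 18)/(95 - 18) = e^(-k·6), so k = -ln(0.299)/6 ≈ 0.2014.
(b) Apply k to t = 12: T(12) = 18 + (77)e^(-2.417) ≈ 24.9°C.
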